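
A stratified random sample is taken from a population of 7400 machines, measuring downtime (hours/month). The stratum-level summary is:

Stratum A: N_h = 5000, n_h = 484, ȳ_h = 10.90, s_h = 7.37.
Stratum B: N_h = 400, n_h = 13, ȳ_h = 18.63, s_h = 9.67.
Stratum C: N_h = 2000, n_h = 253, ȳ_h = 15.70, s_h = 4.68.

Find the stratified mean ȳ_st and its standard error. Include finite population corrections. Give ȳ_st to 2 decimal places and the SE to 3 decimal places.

ȳ_st ≈ 12.62, SE ≈ 0.269

ȳ_st = Σ W_h ȳ_h = (5000·10.90 + 400·18.63 + 2000·15.70)/7400 = 12.61514
V̂(ȳ_st) = Σ W_h² (1 − n_h/N_h) s_h²/n_h, with W_h = N_h/N and N = 7400:
  stratum A: (5000/7400)²·(1 − 484/5000)·7.37²/484 = 0.0462754
  stratum B: (400/7400)²·(1 − 13/400)·9.67²/13 = 0.0203337
  stratum C: (2000/7400)²·(1 − 253/2000)·4.68²/253 = 0.00552371
V̂(ȳ_st) = 0.0721328
SE(ȳ_st) = √0.0721328 = 0.268576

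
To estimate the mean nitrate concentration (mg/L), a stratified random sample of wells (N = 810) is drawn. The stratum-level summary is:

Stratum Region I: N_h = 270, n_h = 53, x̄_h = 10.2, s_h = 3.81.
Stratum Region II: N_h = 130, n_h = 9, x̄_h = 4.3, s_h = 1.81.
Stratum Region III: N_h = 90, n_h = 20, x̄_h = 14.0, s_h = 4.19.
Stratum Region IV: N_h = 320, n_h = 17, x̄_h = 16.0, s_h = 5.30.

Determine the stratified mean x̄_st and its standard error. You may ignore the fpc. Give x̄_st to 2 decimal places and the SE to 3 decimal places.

x̄_st = Σ W_h x̄_h = (270·10.2 + 130·4.3 + 90·14.0 + 320·16.0)/810 = 11.96667
V̂(x̄_st) = Σ W_h² s_h²/n_h, with W_h = N_h/N and N = 810:
  stratum Region I: (270/810)²·3.81²/53 = 0.0304321
  stratum Region II: (130/810)²·1.81²/9 = 0.0093763
  stratum Region III: (90/810)²·4.19²/20 = 0.0108371
  stratum Region IV: (320/810)²·5.30²/17 = 0.257889
V̂(x̄_st) = 0.308534
SE(x̄_st) = √0.308534 = 0.555459

x̄_st ≈ 11.97, SE ≈ 0.555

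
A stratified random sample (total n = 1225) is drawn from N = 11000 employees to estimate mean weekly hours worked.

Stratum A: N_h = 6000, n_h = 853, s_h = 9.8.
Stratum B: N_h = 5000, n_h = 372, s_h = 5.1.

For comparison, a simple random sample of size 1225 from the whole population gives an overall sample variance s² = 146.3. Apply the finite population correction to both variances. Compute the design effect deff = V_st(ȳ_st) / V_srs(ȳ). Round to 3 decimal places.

deff ≈ 0.397

V̂(ȳ_st) = Σ W_h² (1 − n_h/N_h) s_h²/n_h, with W_h = N_h/N and N = 11000:
  stratum A: (6000/11000)²·(1 − 853/6000)·9.8²/853 = 0.0287358
  stratum B: (5000/11000)²·(1 − 372/5000)·5.1²/372 = 0.0133714
V_st = 0.0421071
V_srs = (1 − 1225/11000)·146.3/1225 = 0.106129
deff = V_st / V_srs = 0.0421071/0.106129 = 0.3968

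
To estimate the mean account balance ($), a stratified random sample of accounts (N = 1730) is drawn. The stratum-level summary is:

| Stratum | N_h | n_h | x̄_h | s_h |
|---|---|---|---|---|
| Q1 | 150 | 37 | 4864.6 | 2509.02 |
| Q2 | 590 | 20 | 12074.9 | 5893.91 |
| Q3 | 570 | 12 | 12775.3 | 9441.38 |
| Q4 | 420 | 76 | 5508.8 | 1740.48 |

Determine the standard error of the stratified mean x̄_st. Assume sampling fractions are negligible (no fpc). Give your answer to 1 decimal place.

V̂(x̄_st) = Σ W_h² s_h²/n_h, with W_h = N_h/N and N = 1730:
  stratum Q1: (150/1730)²·2509.02²/37 = 1279.08
  stratum Q2: (590/1730)²·5893.91²/20 = 202017
  stratum Q3: (570/1730)²·9441.38²/12 = 806394
  stratum Q4: (420/1730)²·1740.48²/76 = 2349.26
V̂(x̄_st) = 1.01204e+06
SE(x̄_st) = √1.01204e+06 = 1006

SE(x̄_st) ≈ 1006.0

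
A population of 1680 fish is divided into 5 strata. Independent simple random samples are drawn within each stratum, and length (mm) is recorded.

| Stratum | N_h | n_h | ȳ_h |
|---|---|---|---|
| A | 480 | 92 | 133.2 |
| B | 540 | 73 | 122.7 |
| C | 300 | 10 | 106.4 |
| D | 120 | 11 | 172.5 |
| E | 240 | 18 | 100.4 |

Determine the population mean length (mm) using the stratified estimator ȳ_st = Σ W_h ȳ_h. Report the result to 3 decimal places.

ȳ_st ≈ 123.161

N = Σ N_h = 1680. Stratum weights W_h = N_h/N.
ȳ_st = (480·133.2 + 540·122.7 + 300·106.4 + 120·172.5 + 240·100.4) / 1680 = 123.16071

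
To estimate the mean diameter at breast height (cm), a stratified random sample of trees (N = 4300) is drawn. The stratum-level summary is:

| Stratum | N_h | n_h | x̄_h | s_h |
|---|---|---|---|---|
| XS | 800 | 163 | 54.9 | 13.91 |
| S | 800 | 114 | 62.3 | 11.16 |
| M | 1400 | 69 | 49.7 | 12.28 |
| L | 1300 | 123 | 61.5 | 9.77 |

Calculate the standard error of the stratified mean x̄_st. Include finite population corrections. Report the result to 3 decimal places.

SE(x̄_st) ≈ 0.591

V̂(x̄_st) = Σ W_h² (1 − n_h/N_h) s_h²/n_h, with W_h = N_h/N and N = 4300:
  stratum XS: (800/4300)²·(1 − 163/800)·13.91²/163 = 0.0327159
  stratum S: (800/4300)²·(1 − 114/800)·11.16²/114 = 0.0324265
  stratum M: (1400/4300)²·(1 − 69/1400)·12.28²/69 = 0.22025
  stratum L: (1300/4300)²·(1 − 123/1300)·9.77²/123 = 0.0642195
V̂(x̄_st) = 0.349612
SE(x̄_st) = √0.349612 = 0.59128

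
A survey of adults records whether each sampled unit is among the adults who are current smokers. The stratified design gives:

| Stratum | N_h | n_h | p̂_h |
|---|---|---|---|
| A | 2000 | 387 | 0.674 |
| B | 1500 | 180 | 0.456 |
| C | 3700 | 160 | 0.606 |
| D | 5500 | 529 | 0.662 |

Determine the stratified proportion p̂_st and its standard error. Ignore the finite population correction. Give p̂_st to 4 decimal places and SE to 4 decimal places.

p̂_st ≈ 0.6232, SE ≈ 0.0155

N = 12700; stratum weights W_h = N_h/N.
p̂_st = Σ W_h p̂_h = (2000·0.674 + 1500·0.456 + 3700·0.606 + 5500·0.662)/12700 = 0.62324
V̂(p̂_st) = Σ W_h² p̂_h(1−p̂_h)/(n_h−1):
  stratum A: (2000/12700)²·0.674·0.326/386 = 1.4117e-05
  stratum B: (1500/12700)²·0.456·0.544/179 = 1.93324e-05
  stratum C: (3700/12700)²·0.606·0.394/159 = 0.000127458
  stratum D: (5500/12700)²·0.662·0.338/528 = 7.94802e-05
V̂(p̂_st) = 0.000240388; SE = √V̂ = 0.0155044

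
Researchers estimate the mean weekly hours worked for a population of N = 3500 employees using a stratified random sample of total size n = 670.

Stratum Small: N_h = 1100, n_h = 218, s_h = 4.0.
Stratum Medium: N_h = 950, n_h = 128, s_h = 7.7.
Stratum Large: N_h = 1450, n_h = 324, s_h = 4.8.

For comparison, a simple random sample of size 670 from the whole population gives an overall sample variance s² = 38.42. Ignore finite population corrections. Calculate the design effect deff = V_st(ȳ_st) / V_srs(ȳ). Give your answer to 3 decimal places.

V̂(ȳ_st) = Σ W_h² s_h²/n_h, with W_h = N_h/N and N = 3500:
  stratum Small: (1100/3500)²·4.0²/218 = 0.00724958
  stratum Medium: (950/3500)²·7.7²/128 = 0.0341258
  stratum Large: (1450/3500)²·4.8²/324 = 0.012205
V_st = 0.0535803
V_srs = s²/n = 38.42/670 = 0.0573433
deff = V_st / V_srs = 0.0535803/0.0573433 = 0.9344

deff ≈ 0.934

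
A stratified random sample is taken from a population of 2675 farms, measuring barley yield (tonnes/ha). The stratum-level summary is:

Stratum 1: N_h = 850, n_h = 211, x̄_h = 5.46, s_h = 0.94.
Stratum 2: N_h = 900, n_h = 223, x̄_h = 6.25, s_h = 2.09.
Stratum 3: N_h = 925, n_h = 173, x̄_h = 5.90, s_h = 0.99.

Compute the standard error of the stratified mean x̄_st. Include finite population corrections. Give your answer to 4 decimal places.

SE(x̄_st) ≈ 0.0504

V̂(x̄_st) = Σ W_h² (1 − n_h/N_h) s_h²/n_h, with W_h = N_h/N and N = 2675:
  stratum 1: (850/2675)²·(1 − 211/850)·0.94²/211 = 0.000317867
  stratum 2: (900/2675)²·(1 − 223/900)·2.09²/223 = 0.00166791
  stratum 3: (925/2675)²·(1 − 173/925)·0.99²/173 = 0.000550727
V̂(x̄_st) = 0.0025365
SE(x̄_st) = √0.0025365 = 0.0503637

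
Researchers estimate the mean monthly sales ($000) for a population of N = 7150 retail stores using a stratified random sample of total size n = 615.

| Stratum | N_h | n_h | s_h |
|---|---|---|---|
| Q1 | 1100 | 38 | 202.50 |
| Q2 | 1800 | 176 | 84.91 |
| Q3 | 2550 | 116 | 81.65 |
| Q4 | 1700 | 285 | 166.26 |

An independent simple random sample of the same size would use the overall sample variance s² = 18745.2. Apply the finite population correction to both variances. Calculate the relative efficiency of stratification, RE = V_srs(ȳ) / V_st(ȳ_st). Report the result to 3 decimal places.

V̂(ȳ_st) = Σ W_h² (1 − n_h/N_h) s_h²/n_h, with W_h = N_h/N and N = 7150:
  stratum Q1: (1100/7150)²·(1 − 38/1100)·202.50²/38 = 24.6588
  stratum Q2: (1800/7150)²·(1 − 176/1800)·84.91²/176 = 2.34235
  stratum Q3: (2550/7150)²·(1 − 116/2550)·81.65²/116 = 6.97755
  stratum Q4: (1700/7150)²·(1 − 285/1700)·166.26²/285 = 4.56377
V_st = 38.5425
V_srs = (1 − 615/7150)·18745.2/615 = 27.8583
Relative efficiency = V_srs / V_st = 27.8583/38.5425 = 0.7228

RE ≈ 0.723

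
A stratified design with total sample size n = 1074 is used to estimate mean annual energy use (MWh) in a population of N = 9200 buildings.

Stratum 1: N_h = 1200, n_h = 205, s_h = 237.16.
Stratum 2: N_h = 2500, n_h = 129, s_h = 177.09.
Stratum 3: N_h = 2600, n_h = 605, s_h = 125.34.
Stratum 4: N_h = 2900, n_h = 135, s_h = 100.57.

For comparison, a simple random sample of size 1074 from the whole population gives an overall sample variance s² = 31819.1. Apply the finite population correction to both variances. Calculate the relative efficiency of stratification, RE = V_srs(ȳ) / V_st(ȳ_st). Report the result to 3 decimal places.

V̂(ȳ_st) = Σ W_h² (1 − n_h/N_h) s_h²/n_h, with W_h = N_h/N and N = 9200:
  stratum 1: (1200/9200)²·(1 − 205/1200)·237.16²/205 = 3.87042
  stratum 2: (2500/9200)²·(1 − 129/2500)·177.09²/129 = 17.0253
  stratum 3: (2600/9200)²·(1 − 605/2600)·125.34²/605 = 1.59135
  stratum 4: (2900/9200)²·(1 − 135/2900)·100.57²/135 = 7.09775
V_st = 29.5848
V_srs = (1 − 1074/9200)·31819.1/1074 = 26.1681
Relative efficiency = V_srs / V_st = 26.1681/29.5848 = 0.8845

RE ≈ 0.885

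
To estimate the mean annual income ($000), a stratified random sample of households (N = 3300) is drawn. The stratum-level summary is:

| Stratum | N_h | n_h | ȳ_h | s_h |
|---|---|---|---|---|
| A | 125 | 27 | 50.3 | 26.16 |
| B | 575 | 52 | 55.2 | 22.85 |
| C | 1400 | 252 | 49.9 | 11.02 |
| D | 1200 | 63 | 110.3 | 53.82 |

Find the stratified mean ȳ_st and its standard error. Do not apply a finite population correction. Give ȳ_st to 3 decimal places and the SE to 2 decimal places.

ȳ_st = Σ W_h ȳ_h = (125·50.3 + 575·55.2 + 1400·49.9 + 1200·110.3)/3300 = 72.80227
V̂(ȳ_st) = Σ W_h² s_h²/n_h, with W_h = N_h/N and N = 3300:
  stratum A: (125/3300)²·26.16²/27 = 0.0363667
  stratum B: (575/3300)²·22.85²/52 = 0.304843
  stratum C: (1400/3300)²·11.02²/252 = 0.0867343
  stratum D: (1200/3300)²·53.82²/63 = 6.07969
V̂(ȳ_st) = 6.50763
SE(ȳ_st) = √6.50763 = 2.55101

ȳ_st ≈ 72.802, SE ≈ 2.55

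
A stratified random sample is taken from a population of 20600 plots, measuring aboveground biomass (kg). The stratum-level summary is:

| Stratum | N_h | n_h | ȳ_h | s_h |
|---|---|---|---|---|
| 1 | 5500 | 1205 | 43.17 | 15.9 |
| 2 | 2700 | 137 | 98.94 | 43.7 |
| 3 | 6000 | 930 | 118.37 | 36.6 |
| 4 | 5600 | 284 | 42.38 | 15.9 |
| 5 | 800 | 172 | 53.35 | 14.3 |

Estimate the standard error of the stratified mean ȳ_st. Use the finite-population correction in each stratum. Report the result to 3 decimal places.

V̂(ȳ_st) = Σ W_h² (1 − n_h/N_h) s_h²/n_h, with W_h = N_h/N and N = 20600:
  stratum 1: (5500/20600)²·(1 − 1205/5500)·15.9²/1205 = 0.0116788
  stratum 2: (2700/20600)²·(1 − 137/2700)·43.7²/137 = 0.227311
  stratum 3: (6000/20600)²·(1 − 930/6000)·36.6²/930 = 0.103253
  stratum 4: (5600/20600)²·(1 − 284/5600)·15.9²/284 = 0.0624474
  stratum 5: (800/20600)²·(1 − 172/800)·14.3²/172 = 0.00140753
V̂(ȳ_st) = 0.406098
SE(ȳ_st) = √0.406098 = 0.637258

SE(ȳ_st) ≈ 0.637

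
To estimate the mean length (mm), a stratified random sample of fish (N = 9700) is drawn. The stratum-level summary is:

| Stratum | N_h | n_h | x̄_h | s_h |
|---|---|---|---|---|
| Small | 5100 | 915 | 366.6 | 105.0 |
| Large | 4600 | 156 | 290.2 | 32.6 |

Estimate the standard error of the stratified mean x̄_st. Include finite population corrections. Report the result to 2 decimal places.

V̂(x̄_st) = Σ W_h² (1 − n_h/N_h) s_h²/n_h, with W_h = N_h/N and N = 9700:
  stratum Small: (5100/9700)²·(1 − 915/5100)·105.0²/915 = 2.73325
  stratum Large: (4600/9700)²·(1 − 156/4600)·32.6²/156 = 1.48013
V̂(x̄_st) = 4.21338
SE(x̄_st) = √4.21338 = 2.05265

SE(x̄_st) ≈ 2.05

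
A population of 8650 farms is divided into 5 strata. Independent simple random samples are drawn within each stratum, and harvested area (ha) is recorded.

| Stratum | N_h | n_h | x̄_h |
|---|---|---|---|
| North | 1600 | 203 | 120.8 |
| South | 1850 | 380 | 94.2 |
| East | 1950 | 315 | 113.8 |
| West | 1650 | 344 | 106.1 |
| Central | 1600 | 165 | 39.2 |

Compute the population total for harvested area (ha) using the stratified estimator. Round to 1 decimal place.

τ̂_st ≈ 827245.0

τ̂_st = Σ N_h x̄_h = 1600·120.8 + 1850·94.2 + 1950·113.8 + 1650·106.1 + 1600·39.2 = 827245.0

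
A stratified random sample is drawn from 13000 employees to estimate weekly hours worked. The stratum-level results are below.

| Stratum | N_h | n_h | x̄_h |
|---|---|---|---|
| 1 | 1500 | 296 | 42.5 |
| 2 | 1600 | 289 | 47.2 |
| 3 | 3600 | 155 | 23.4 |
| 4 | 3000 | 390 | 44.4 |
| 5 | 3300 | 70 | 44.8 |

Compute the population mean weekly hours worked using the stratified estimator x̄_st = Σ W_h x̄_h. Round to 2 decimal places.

x̄_st ≈ 38.81

N = Σ N_h = 13000. Stratum weights W_h = N_h/N.
x̄_st = (1500·42.5 + 1600·47.2 + 3600·23.4 + 3000·44.4 + 3300·44.8) / 13000 = 38.8115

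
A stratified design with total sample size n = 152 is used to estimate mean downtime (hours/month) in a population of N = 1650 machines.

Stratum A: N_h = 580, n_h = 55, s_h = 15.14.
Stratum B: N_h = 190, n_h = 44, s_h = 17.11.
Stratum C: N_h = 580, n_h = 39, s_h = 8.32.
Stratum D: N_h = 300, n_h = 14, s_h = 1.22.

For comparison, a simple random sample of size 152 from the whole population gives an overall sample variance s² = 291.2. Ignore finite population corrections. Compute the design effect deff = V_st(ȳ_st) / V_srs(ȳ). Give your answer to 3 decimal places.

deff ≈ 0.431

V̂(ȳ_st) = Σ W_h² s_h²/n_h, with W_h = N_h/N and N = 1650:
  stratum A: (580/1650)²·15.14²/55 = 0.514964
  stratum B: (190/1650)²·17.11²/44 = 0.088224
  stratum C: (580/1650)²·8.32²/39 = 0.219316
  stratum D: (300/1650)²·1.22²/14 = 0.00351452
V_st = 0.826019
V_srs = s²/n = 291.2/152 = 1.91579
deff = V_st / V_srs = 0.826019/1.91579 = 0.4312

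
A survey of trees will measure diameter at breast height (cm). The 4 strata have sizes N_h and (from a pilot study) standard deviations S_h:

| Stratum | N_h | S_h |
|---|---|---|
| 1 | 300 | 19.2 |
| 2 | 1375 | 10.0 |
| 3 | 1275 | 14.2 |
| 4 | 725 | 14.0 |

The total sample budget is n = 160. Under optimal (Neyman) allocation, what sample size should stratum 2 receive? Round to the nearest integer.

Neyman allocation: n_h = n · N_h S_h / Σ N_i S_i, with n = 160.
  stratum 1: N_h·S_h = 300·19.2 = 5760.00
  stratum 2: N_h·S_h = 1375·10.0 = 13750.00
  stratum 3: N_h·S_h = 1275·14.2 = 18105.00
  stratum 4: N_h·S_h = 725·14.0 = 10150.00
Σ N_h S_h = 47765.00
n for stratum 2 = 160·13750.00/47765.00 = 46.059 → 46

46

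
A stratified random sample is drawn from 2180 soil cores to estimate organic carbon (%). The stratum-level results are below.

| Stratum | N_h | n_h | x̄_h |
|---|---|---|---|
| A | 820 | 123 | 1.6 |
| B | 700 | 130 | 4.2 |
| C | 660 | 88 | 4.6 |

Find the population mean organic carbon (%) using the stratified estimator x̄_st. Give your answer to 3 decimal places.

x̄_st ≈ 3.343

N = Σ N_h = 2180. Stratum weights W_h = N_h/N.
x̄_st = (820·1.6 + 700·4.2 + 660·4.6) / 2180 = 3.34312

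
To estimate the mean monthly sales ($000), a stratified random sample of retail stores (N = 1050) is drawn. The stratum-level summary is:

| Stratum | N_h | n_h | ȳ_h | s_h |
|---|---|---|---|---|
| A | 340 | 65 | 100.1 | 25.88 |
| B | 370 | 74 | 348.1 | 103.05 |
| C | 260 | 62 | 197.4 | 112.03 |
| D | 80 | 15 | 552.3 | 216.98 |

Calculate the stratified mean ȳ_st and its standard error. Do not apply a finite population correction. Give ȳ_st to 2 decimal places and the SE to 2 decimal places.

ȳ_st = Σ W_h ȳ_h = (340·100.1 + 370·348.1 + 260·197.4 + 80·552.3)/1050 = 246.03714
V̂(ȳ_st) = Σ W_h² s_h²/n_h, with W_h = N_h/N and N = 1050:
  stratum A: (340/1050)²·25.88²/65 = 1.08042
  stratum B: (370/1050)²·103.05²/74 = 17.8192
  stratum C: (260/1050)²·112.03²/62 = 12.4121
  stratum D: (80/1050)²·216.98²/15 = 18.22
V̂(ȳ_st) = 49.5318
SE(ȳ_st) = √49.5318 = 7.03788

ȳ_st ≈ 246.04, SE ≈ 7.04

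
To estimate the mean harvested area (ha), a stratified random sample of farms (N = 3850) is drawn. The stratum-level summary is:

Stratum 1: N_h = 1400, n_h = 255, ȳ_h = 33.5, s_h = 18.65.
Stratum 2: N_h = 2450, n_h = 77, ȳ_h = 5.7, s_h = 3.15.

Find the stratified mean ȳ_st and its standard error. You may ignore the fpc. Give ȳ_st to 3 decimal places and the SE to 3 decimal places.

ȳ_st ≈ 15.809, SE ≈ 0.482

ȳ_st = Σ W_h ȳ_h = (1400·33.5 + 2450·5.7)/3850 = 15.80909
V̂(ȳ_st) = Σ W_h² s_h²/n_h, with W_h = N_h/N and N = 3850:
  stratum 1: (1400/3850)²·18.65²/255 = 0.180365
  stratum 2: (2450/3850)²·3.15²/77 = 0.0521844
V̂(ȳ_st) = 0.232549
SE(ȳ_st) = √0.232549 = 0.482234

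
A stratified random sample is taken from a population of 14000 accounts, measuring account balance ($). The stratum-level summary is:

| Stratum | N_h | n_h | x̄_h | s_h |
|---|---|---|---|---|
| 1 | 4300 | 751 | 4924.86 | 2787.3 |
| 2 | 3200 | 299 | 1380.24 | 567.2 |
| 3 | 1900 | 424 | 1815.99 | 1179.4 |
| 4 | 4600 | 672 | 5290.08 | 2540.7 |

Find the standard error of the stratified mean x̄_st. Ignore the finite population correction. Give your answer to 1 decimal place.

V̂(x̄_st) = Σ W_h² s_h²/n_h, with W_h = N_h/N and N = 14000:
  stratum 1: (4300/14000)²·2787.3²/751 = 975.907
  stratum 2: (3200/14000)²·567.2²/299 = 56.2141
  stratum 3: (1900/14000)²·1179.4²/424 = 60.4237
  stratum 4: (4600/14000)²·2540.7²/672 = 1037.04
V̂(x̄_st) = 2129.59
SE(x̄_st) = √2129.59 = 46.1475

SE(x̄_st) ≈ 46.1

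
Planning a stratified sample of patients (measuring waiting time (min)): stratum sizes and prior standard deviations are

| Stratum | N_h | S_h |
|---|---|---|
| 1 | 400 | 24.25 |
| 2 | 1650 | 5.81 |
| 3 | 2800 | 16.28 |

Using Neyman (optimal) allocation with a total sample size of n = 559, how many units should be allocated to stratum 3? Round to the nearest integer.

393

Neyman allocation: n_h = n · N_h S_h / Σ N_i S_i, with n = 559.
  stratum 1: N_h·S_h = 400·24.25 = 9700.00
  stratum 2: N_h·S_h = 1650·5.81 = 9586.50
  stratum 3: N_h·S_h = 2800·16.28 = 45584.00
Σ N_h S_h = 64870.50
n for stratum 3 = 559·45584.00/64870.50 = 392.805 → 393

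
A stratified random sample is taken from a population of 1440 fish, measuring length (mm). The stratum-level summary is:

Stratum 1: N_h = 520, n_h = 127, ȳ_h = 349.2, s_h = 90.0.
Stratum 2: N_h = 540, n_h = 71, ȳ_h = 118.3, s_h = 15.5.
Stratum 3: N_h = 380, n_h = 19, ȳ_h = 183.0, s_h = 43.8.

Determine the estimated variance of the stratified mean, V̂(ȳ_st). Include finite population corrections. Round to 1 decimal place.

V̂(ȳ_st) = Σ W_h² (1 − n_h/N_h) s_h²/n_h, with W_h = N_h/N and N = 1440:
  stratum 1: (520/1440)²·(1 − 127/520)·90.0²/127 = 6.28568
  stratum 2: (540/1440)²·(1 − 71/540)·15.5²/71 = 0.413282
  stratum 3: (380/1440)²·(1 − 19/380)·43.8²/19 = 6.67975
V̂(ȳ_st) = 13.3787

V̂(ȳ_st) ≈ 13.4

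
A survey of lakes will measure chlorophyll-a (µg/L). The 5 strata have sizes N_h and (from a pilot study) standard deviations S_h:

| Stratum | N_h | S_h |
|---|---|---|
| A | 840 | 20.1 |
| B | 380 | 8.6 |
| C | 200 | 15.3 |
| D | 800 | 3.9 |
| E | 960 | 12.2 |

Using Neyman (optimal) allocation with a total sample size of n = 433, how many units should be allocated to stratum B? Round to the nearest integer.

Neyman allocation: n_h = n · N_h S_h / Σ N_i S_i, with n = 433.
  stratum A: N_h·S_h = 840·20.1 = 16884.00
  stratum B: N_h·S_h = 380·8.6 = 3268.00
  stratum C: N_h·S_h = 200·15.3 = 3060.00
  stratum D: N_h·S_h = 800·3.9 = 3120.00
  stratum E: N_h·S_h = 960·12.2 = 11712.00
Σ N_h S_h = 38044.00
n for stratum B = 433·3268.00/38044.00 = 37.195 → 37

37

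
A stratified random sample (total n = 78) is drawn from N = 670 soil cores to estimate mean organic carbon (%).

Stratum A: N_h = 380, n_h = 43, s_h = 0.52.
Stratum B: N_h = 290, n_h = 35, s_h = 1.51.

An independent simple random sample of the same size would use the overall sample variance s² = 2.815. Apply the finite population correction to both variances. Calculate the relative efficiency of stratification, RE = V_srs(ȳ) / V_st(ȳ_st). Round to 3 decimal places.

V̂(ȳ_st) = Σ W_h² (1 − n_h/N_h) s_h²/n_h, with W_h = N_h/N and N = 670:
  stratum A: (380/670)²·(1 − 43/380)·0.52²/43 = 0.00179392
  stratum B: (290/670)²·(1 − 35/290)·1.51²/35 = 0.0107318
V_st = 0.0125258
V_srs = (1 − 78/670)·2.815/78 = 0.0318883
Relative efficiency = V_srs / V_st = 0.0318883/0.0125258 = 2.5458

RE ≈ 2.546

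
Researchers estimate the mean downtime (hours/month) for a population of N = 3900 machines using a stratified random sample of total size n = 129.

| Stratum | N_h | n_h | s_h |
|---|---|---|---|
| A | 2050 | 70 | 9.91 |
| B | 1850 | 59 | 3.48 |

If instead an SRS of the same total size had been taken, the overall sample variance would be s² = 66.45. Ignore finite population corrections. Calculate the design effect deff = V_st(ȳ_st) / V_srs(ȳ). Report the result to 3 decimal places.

V̂(ȳ_st) = Σ W_h² s_h²/n_h, with W_h = N_h/N and N = 3900:
  stratum A: (2050/3900)²·9.91²/70 = 0.387639
  stratum B: (1850/3900)²·3.48²/59 = 0.0461871
V_st = 0.433826
V_srs = s²/n = 66.45/129 = 0.515116
deff = V_st / V_srs = 0.433826/0.515116 = 0.8422

deff ≈ 0.842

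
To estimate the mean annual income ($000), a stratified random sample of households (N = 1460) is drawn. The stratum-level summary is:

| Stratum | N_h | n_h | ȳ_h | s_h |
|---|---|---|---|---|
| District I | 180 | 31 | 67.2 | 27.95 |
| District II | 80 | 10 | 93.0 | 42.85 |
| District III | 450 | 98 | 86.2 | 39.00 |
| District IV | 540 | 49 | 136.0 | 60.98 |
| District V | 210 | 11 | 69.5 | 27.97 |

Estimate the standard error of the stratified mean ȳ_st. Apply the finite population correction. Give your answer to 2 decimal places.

SE(ȳ_st) ≈ 3.58

V̂(ȳ_st) = Σ W_h² (1 − n_h/N_h) s_h²/n_h, with W_h = N_h/N and N = 1460:
  stratum District I: (180/1460)²·(1 − 31/180)·27.95²/31 = 0.31707
  stratum District II: (80/1460)²·(1 − 10/80)·42.85²/10 = 0.482374
  stratum District III: (450/1460)²·(1 − 98/450)·39.00²/98 = 1.15333
  stratum District IV: (540/1460)²·(1 − 49/540)·60.98²/49 = 9.43948
  stratum District V: (210/1460)²·(1 − 11/210)·27.97²/11 = 1.39431
V̂(ȳ_st) = 12.7866
SE(ȳ_st) = √12.7866 = 3.57583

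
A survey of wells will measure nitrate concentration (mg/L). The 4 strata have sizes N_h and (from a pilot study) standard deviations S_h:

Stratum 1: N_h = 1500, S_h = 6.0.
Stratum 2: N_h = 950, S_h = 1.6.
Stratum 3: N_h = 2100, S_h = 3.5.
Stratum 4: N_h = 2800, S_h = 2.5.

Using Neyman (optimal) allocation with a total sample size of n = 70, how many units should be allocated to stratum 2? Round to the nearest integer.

Neyman allocation: n_h = n · N_h S_h / Σ N_i S_i, with n = 70.
  stratum 1: N_h·S_h = 1500·6.0 = 9000.00
  stratum 2: N_h·S_h = 950·1.6 = 1520.00
  stratum 3: N_h·S_h = 2100·3.5 = 7350.00
  stratum 4: N_h·S_h = 2800·2.5 = 7000.00
Σ N_h S_h = 24870.00
n for stratum 2 = 70·1520.00/24870.00 = 4.278 → 4

4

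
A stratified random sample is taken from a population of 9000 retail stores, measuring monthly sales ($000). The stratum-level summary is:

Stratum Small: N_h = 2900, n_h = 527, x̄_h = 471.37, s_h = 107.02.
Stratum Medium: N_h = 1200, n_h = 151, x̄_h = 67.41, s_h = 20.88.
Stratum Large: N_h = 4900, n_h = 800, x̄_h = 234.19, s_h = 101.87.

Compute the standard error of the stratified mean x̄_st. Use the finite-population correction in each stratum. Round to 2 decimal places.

V̂(x̄_st) = Σ W_h² (1 − n_h/N_h) s_h²/n_h, with W_h = N_h/N and N = 9000:
  stratum Small: (2900/9000)²·(1 − 527/2900)·107.02²/527 = 1.84642
  stratum Medium: (1200/9000)²·(1 − 151/1200)·20.88²/151 = 0.04487
  stratum Large: (4900/9000)²·(1 − 800/4900)·101.87²/800 = 3.21734
V̂(x̄_st) = 5.10863
SE(x̄_st) = √5.10863 = 2.26023

SE(x̄_st) ≈ 2.26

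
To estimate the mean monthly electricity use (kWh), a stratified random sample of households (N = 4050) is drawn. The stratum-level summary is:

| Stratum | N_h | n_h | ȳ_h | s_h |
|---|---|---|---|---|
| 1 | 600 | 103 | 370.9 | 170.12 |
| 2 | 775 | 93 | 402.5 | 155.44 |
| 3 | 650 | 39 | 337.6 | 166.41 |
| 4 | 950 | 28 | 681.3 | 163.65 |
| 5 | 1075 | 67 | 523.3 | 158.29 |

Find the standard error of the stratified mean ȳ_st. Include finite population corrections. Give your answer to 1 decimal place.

SE(ȳ_st) ≈ 10.3

V̂(ȳ_st) = Σ W_h² (1 − n_h/N_h) s_h²/n_h, with W_h = N_h/N and N = 4050:
  stratum 1: (600/4050)²·(1 − 103/600)·170.12²/103 = 5.10824
  stratum 2: (775/4050)²·(1 − 93/775)·155.44²/93 = 8.3718
  stratum 3: (650/4050)²·(1 − 39/650)·166.41²/39 = 17.1925
  stratum 4: (950/4050)²·(1 − 28/950)·163.65²/28 = 51.0762
  stratum 5: (1075/4050)²·(1 − 67/1075)·158.29²/67 = 24.7054
V̂(ȳ_st) = 106.454
SE(ȳ_st) = √106.454 = 10.3177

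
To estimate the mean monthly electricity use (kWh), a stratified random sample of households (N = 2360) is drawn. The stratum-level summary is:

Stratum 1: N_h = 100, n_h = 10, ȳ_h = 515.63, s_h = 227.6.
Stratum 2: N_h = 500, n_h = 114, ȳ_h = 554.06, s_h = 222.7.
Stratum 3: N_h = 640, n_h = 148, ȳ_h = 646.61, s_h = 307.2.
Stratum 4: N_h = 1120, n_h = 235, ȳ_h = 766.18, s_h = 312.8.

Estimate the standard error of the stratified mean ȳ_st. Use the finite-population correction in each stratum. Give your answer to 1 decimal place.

SE(ȳ_st) ≈ 11.6

V̂(ȳ_st) = Σ W_h² (1 − n_h/N_h) s_h²/n_h, with W_h = N_h/N and N = 2360:
  stratum 1: (100/2360)²·(1 − 10/100)·227.6²/10 = 8.37072
  stratum 2: (500/2360)²·(1 − 114/500)·222.7²/114 = 15.0754
  stratum 3: (640/2360)²·(1 − 148/640)·307.2²/148 = 36.0497
  stratum 4: (1120/2360)²·(1 − 235/1120)·312.8²/235 = 74.0974
V̂(ȳ_st) = 133.593
SE(ȳ_st) = √133.593 = 11.5583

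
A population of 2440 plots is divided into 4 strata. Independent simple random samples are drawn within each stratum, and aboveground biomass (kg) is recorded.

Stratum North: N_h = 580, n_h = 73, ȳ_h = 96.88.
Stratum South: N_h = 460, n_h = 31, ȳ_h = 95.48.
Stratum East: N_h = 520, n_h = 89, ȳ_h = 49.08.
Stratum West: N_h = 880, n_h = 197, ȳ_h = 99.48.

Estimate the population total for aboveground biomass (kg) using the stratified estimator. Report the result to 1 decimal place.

τ̂_st = Σ N_h ȳ_h = 580·96.88 + 460·95.48 + 520·49.08 + 880·99.48 = 213175.2

τ̂_st ≈ 213175.2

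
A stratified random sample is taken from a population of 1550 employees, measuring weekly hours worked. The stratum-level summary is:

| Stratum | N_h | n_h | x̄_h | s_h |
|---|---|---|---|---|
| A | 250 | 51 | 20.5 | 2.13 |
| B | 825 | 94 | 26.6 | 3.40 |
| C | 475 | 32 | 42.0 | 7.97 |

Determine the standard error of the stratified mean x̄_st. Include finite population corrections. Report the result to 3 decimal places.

SE(x̄_st) ≈ 0.455

V̂(x̄_st) = Σ W_h² (1 − n_h/N_h) s_h²/n_h, with W_h = N_h/N and N = 1550:
  stratum A: (250/1550)²·(1 − 51/250)·2.13²/51 = 0.00184212
  stratum B: (825/1550)²·(1 − 94/825)·3.40²/94 = 0.0308701
  stratum C: (475/1550)²·(1 − 32/475)·7.97²/32 = 0.17386
V̂(x̄_st) = 0.206573
SE(x̄_st) = √0.206573 = 0.454503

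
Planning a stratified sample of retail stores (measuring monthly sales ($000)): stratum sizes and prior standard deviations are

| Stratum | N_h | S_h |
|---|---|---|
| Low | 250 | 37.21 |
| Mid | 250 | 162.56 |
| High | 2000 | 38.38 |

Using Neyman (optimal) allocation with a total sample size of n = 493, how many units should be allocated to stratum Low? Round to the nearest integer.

36

Neyman allocation: n_h = n · N_h S_h / Σ N_i S_i, with n = 493.
  stratum Low: N_h·S_h = 250·37.21 = 9302.50
  stratum Mid: N_h·S_h = 250·162.56 = 40640.00
  stratum High: N_h·S_h = 2000·38.38 = 76760.00
Σ N_h S_h = 126702.50
n for stratum Low = 493·9302.50/126702.50 = 36.196 → 36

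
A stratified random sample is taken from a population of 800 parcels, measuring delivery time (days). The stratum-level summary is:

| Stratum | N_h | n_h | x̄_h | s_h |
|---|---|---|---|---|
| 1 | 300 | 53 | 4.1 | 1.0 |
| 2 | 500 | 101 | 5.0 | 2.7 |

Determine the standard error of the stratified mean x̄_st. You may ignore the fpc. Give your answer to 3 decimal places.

SE(x̄_st) ≈ 0.176

V̂(x̄_st) = Σ W_h² s_h²/n_h, with W_h = N_h/N and N = 800:
  stratum 1: (300/800)²·1.0²/53 = 0.0026533
  stratum 2: (500/800)²·2.7²/101 = 0.0281946
V̂(x̄_st) = 0.0308479
SE(x̄_st) = √0.0308479 = 0.175636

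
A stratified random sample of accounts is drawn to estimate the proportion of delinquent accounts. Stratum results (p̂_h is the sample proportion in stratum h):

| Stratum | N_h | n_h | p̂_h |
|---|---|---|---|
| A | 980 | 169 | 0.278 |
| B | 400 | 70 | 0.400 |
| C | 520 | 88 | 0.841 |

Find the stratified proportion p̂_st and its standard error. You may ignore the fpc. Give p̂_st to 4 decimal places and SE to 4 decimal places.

N = 1900; stratum weights W_h = N_h/N.
p̂_st = Σ W_h p̂_h = (980·0.278 + 400·0.400 + 520·0.841)/1900 = 0.45777
V̂(p̂_st) = Σ W_h² p̂_h(1−p̂_h)/(n_h−1):
  stratum A: (980/1900)²·0.278·0.722/168 = 0.000317847
  stratum B: (400/1900)²·0.400·0.600/69 = 0.000154161
  stratum C: (520/1900)²·0.841·0.159/87 = 0.000115126
V̂(p̂_st) = 0.000587134; SE = √V̂ = 0.0242308

p̂_st ≈ 0.4578, SE ≈ 0.0242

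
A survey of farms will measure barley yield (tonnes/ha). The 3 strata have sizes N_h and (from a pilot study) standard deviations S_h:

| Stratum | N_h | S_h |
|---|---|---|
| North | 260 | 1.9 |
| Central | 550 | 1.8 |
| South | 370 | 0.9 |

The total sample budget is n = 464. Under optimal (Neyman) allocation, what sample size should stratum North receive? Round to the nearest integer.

Neyman allocation: n_h = n · N_h S_h / Σ N_i S_i, with n = 464.
  stratum North: N_h·S_h = 260·1.9 = 494.00
  stratum Central: N_h·S_h = 550·1.8 = 990.00
  stratum South: N_h·S_h = 370·0.9 = 333.00
Σ N_h S_h = 1817.00
n for stratum North = 464·494.00/1817.00 = 126.151 → 126

126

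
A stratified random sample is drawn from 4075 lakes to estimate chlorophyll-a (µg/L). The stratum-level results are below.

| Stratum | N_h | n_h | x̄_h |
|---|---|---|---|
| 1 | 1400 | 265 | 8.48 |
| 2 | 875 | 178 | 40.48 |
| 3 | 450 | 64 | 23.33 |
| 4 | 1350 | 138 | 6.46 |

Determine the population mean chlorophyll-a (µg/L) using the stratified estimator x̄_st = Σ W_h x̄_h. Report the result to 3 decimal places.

x̄_st ≈ 16.322

N = Σ N_h = 4075. Stratum weights W_h = N_h/N.
x̄_st = (1400·8.48 + 875·40.48 + 450·23.33 + 1350·6.46) / 4075 = 16.32184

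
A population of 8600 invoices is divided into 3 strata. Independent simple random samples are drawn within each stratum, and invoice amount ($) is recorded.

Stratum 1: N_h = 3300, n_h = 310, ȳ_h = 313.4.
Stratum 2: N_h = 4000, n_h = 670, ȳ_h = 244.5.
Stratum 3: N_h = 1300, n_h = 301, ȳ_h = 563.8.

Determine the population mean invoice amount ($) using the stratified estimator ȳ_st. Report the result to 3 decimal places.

N = Σ N_h = 8600. Stratum weights W_h = N_h/N.
ȳ_st = (3300·313.4 + 4000·244.5 + 1300·563.8) / 8600 = 319.20465

ȳ_st ≈ 319.205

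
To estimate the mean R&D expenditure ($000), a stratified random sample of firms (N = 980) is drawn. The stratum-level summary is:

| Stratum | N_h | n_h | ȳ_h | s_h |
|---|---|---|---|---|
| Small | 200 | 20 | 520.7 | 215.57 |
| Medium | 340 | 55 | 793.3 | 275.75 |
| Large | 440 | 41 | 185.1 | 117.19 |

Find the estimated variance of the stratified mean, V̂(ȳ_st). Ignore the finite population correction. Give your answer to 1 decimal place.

V̂(ȳ_st) ≈ 330.7

V̂(ȳ_st) = Σ W_h² s_h²/n_h, with W_h = N_h/N and N = 980:
  stratum Small: (200/980)²·215.57²/20 = 96.7731
  stratum Medium: (340/980)²·275.75²/55 = 166.408
  stratum Large: (440/980)²·117.19²/41 = 67.5228
V̂(ȳ_st) = 330.704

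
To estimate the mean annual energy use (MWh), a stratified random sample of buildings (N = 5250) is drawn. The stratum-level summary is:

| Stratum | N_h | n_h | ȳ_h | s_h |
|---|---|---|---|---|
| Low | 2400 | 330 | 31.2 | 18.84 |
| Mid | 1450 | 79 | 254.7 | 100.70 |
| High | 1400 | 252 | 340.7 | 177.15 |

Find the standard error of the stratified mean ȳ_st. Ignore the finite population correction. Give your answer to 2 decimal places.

V̂(ȳ_st) = Σ W_h² s_h²/n_h, with W_h = N_h/N and N = 5250:
  stratum Low: (2400/5250)²·18.84²/330 = 0.224777
  stratum Mid: (1450/5250)²·100.70²/79 = 9.7915
  stratum High: (1400/5250)²·177.15²/252 = 8.85563
V̂(ȳ_st) = 18.8719
SE(ȳ_st) = √18.8719 = 4.34418

SE(ȳ_st) ≈ 4.34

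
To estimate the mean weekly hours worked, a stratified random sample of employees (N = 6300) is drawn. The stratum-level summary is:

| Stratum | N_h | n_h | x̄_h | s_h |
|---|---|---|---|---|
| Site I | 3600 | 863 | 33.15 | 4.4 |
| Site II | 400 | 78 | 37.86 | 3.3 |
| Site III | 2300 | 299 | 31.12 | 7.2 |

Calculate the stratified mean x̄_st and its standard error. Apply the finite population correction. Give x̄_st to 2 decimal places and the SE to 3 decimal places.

x̄_st = Σ W_h x̄_h = (3600·33.15 + 400·37.86 + 2300·31.12)/6300 = 32.70794
V̂(x̄_st) = Σ W_h² (1 − n_h/N_h) s_h²/n_h, with W_h = N_h/N and N = 6300:
  stratum Site I: (3600/6300)²·(1 − 863/3600)·4.4²/863 = 0.00556917
  stratum Site II: (400/6300)²·(1 − 78/400)·3.3²/78 = 0.000453073
  stratum Site III: (2300/6300)²·(1 − 299/2300)·7.2²/299 = 0.0201042
V̂(x̄_st) = 0.0261265
SE(x̄_st) = √0.0261265 = 0.161637

x̄_st ≈ 32.71, SE ≈ 0.162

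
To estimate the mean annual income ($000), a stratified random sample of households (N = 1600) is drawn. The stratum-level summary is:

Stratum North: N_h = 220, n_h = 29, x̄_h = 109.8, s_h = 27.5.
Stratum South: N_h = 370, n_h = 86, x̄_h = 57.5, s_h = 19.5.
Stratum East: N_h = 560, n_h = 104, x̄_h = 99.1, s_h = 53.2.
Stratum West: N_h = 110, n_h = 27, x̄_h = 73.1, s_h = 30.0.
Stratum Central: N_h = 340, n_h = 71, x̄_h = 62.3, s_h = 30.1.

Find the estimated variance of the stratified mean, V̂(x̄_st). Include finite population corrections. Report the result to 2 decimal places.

V̂(x̄_st) = Σ W_h² (1 − n_h/N_h) s_h²/n_h, with W_h = N_h/N and N = 1600:
  stratum North: (220/1600)²·(1 − 29/220)·27.5²/29 = 0.428039
  stratum South: (370/1600)²·(1 − 86/370)·19.5²/86 = 0.181489
  stratum East: (560/1600)²·(1 − 104/560)·53.2²/104 = 2.71458
  stratum West: (110/1600)²·(1 − 27/110)·30.0²/27 = 0.11888
  stratum Central: (340/1600)²·(1 − 71/340)·30.1²/71 = 0.455896
V̂(x̄_st) = 3.89889

V̂(x̄_st) ≈ 3.90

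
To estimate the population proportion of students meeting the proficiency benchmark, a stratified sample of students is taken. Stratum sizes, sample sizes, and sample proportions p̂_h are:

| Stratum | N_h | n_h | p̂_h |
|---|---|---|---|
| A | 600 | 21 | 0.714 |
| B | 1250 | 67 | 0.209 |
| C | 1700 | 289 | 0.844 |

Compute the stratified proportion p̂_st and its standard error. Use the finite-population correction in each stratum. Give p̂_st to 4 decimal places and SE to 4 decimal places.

p̂_st ≈ 0.5984, SE ≈ 0.0257

N = 3550; stratum weights W_h = N_h/N.
p̂_st = Σ W_h p̂_h = (600·0.714 + 1250·0.209 + 1700·0.844)/3550 = 0.59844
V̂(p̂_st) = Σ W_h² (1 − n_h/N_h) p̂_h(1−p̂_h)/(n_h−1):
  stratum A: (600/3550)²·(1 − 21/600)·0.714·0.286/20 = 0.000281454
  stratum B: (1250/3550)²·(1 − 67/1250)·0.209·0.791/66 = 0.000293912
  stratum C: (1700/3550)²·(1 − 289/1700)·0.844·0.156/288 = 8.70149e-05
V̂(p̂_st) = 0.000662381; SE = √V̂ = 0.0257368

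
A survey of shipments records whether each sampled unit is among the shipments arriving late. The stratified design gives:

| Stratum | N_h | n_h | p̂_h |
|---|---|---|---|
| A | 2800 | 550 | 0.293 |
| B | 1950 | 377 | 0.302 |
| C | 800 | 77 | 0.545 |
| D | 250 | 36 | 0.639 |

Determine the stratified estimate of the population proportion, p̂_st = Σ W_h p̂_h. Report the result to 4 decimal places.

p̂_st ≈ 0.3457

N = 5800; stratum weights W_h = N_h/N.
p̂_st = Σ W_h p̂_h = (2800·0.293 + 1950·0.302 + 800·0.545 + 250·0.639)/5800 = 0.34570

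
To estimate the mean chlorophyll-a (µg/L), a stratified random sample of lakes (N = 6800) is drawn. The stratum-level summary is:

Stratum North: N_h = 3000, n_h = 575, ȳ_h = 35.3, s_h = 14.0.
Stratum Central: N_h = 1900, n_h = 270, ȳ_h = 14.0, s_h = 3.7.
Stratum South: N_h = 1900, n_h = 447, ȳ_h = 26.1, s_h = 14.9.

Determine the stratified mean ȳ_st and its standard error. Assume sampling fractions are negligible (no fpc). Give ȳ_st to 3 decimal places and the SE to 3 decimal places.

ȳ_st ≈ 26.778, SE ≈ 0.330

ȳ_st = Σ W_h ȳ_h = (3000·35.3 + 1900·14.0 + 1900·26.1)/6800 = 26.77794
V̂(ȳ_st) = Σ W_h² s_h²/n_h, with W_h = N_h/N and N = 6800:
  stratum North: (3000/6800)²·14.0²/575 = 0.0663457
  stratum Central: (1900/6800)²·3.7²/270 = 0.00395849
  stratum South: (1900/6800)²·14.9²/447 = 0.0387752
V̂(ȳ_st) = 0.109079
SE(ȳ_st) = √0.109079 = 0.330272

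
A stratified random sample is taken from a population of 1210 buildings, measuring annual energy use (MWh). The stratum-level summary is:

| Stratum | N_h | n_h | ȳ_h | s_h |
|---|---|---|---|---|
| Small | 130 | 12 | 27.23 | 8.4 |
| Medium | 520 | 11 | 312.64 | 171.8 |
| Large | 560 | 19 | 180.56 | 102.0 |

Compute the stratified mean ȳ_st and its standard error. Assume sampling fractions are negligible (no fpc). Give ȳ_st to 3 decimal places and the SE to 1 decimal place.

ȳ_st ≈ 220.848, SE ≈ 24.8

ȳ_st = Σ W_h ȳ_h = (130·27.23 + 520·312.64 + 560·180.56)/1210 = 220.84818
V̂(ȳ_st) = Σ W_h² s_h²/n_h, with W_h = N_h/N and N = 1210:
  stratum Small: (130/1210)²·8.4²/12 = 0.0678724
  stratum Medium: (520/1210)²·171.8²/11 = 495.552
  stratum Large: (560/1210)²·102.0²/19 = 117.288
V̂(ȳ_st) = 612.908
SE(ȳ_st) = √612.908 = 24.757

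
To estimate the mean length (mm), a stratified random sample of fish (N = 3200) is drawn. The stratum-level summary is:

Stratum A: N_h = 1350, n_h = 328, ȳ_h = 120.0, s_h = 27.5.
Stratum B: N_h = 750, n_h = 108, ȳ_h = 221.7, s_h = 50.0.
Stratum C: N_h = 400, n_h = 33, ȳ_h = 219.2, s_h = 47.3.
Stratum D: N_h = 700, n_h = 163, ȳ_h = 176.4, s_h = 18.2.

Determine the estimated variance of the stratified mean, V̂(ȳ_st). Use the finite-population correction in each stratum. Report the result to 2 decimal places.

V̂(ȳ_st) = Σ W_h² (1 − n_h/N_h) s_h²/n_h, with W_h = N_h/N and N = 3200:
  stratum A: (1350/3200)²·(1 − 328/1350)·27.5²/328 = 0.310654
  stratum B: (750/3200)²·(1 − 108/750)·50.0²/108 = 1.08846
  stratum C: (400/3200)²·(1 − 33/400)·47.3²/33 = 0.971929
  stratum D: (700/3200)²·(1 − 163/700)·18.2²/163 = 0.0745981
V̂(ȳ_st) = 2.44564

V̂(ȳ_st) ≈ 2.45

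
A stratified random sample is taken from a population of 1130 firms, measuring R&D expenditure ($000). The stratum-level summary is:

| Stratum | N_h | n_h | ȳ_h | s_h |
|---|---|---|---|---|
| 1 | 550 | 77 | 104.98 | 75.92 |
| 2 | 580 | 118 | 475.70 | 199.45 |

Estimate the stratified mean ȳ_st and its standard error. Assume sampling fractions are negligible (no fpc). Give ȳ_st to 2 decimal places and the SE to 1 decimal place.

ȳ_st = Σ W_h ȳ_h = (550·104.98 + 580·475.70)/1130 = 295.26106
V̂(ȳ_st) = Σ W_h² s_h²/n_h, with W_h = N_h/N and N = 1130:
  stratum 1: (550/1130)²·75.92²/77 = 17.7333
  stratum 2: (580/1130)²·199.45²/118 = 88.8148
V̂(ȳ_st) = 106.548
SE(ȳ_st) = √106.548 = 10.3222

ȳ_st ≈ 295.26, SE ≈ 10.3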